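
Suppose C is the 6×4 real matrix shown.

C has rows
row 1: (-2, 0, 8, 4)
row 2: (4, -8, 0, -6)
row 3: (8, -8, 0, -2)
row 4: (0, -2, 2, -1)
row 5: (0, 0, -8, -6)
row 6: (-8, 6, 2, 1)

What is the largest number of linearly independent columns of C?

Row reduce to echelon form.
R2 ← R2 + (2)·R1: [0, -8, 16, 2]
R3 ← R3 + (4)·R1: [0, -8, 32, 14]
R6 ← R6 − (4)·R1: [0, 6, -30, -15]
R3 ← R3 − R2: [0, 0, 16, 12]
R4 ← R4 − (1/4)·R2: [0, 0, -2, -3/2]
R6 ← R6 + (3/4)·R2: [0, 0, -18, -27/2]
R4 ← R4 + (1/8)·R3: [0, 0, 0, 0]
R5 ← R5 + (1/2)·R3: [0, 0, 0, 0]
R6 ← R6 + (9/8)·R3: [0, 0, 0, 0]
Echelon form has 3 nonzero rows, so rank(C) = 3.
The rank gives the maximum number of linearly independent columns: 3.

3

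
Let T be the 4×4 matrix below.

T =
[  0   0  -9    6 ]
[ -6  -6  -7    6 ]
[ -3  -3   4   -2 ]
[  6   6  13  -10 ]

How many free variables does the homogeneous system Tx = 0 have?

2

Row reduce to echelon form.
Swap R1 ↔ R2
R3 ← R3 − (1/2)·R1: [0, 0, 15/2, -5]
R4 ← R4 + R1: [0, 0, 6, -4]
R3 ← R3 + (5/6)·R2: [0, 0, 0, 0]
R4 ← R4 + (2/3)·R2: [0, 0, 0, 0]
2 nonzero rows, so rank(T) = 2.
T has 4 columns; by rank–nullity, nullity = 4 − 2 = 2.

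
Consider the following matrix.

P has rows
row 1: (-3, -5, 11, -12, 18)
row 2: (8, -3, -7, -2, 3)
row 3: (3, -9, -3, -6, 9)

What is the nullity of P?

2

Row reduce to echelon form.
R2 ← R2 + (8/3)·R1: [0, -49/3, 67/3, -34, 51]
R3 ← R3 + R1: [0, -14, 8, -18, 27]
R3 ← R3 − (6/7)·R2: [0, 0, -78/7, 78/7, -117/7]
3 nonzero rows, so rank(P) = 3.
P has 5 columns; by rank–nullity, nullity = 5 − 3 = 2.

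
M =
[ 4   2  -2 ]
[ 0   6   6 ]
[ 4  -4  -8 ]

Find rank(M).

Row reduce to echelon form.
R3 ← R3 − R1: [0, -6, -6]
R3 ← R3 + R2: [0, 0, 0]
Echelon form has 2 nonzero rows, so rank(M) = 2.

2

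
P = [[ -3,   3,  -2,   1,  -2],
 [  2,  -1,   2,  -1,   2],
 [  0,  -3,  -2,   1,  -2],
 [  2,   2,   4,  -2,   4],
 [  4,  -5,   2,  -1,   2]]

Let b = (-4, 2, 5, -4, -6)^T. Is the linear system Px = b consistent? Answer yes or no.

Row reduce the augmented matrix [P | b].
R2 ← R2 + (2/3)·R1: [0, 1, 2/3, -1/3, 2/3, -2/3]
R4 ← R4 + (2/3)·R1: [0, 4, 8/3, -4/3, 8/3, -20/3]
R5 ← R5 + (4/3)·R1: [0, -1, -2/3, 1/3, -2/3, -34/3]
R3 ← R3 + (3)·R2: [0, 0, 0, 0, 0, 3]
R4 ← R4 − (4)·R2: [0, 0, 0, 0, 0, -4]
R5 ← R5 + R2: [0, 0, 0, 0, 0, -12]
R4 ← R4 + (4/3)·R3: [0, 0, 0, 0, 0, 0]
R5 ← R5 + (4)·R3: [0, 0, 0, 0, 0, 0]
The echelon form has 3 nonzero rows; the last pivot sits in the augmented column, so rank(P) = 2 but rank([P|b]) = 3.
Since the ranks differ, the system is inconsistent.

no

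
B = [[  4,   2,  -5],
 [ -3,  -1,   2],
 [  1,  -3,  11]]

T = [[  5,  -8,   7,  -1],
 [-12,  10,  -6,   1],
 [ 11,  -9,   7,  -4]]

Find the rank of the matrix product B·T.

2

First compute BT:
[[-59,  33, -19,  18],
 [ 19,  -4,  -1,  -6],
 [162, -137, 102, -48]]
Now row reduce the product.
R2 ← R2 + (19/59)·R1: [0, 391/59, -420/59, -12/59]
R3 ← R3 + (162/59)·R1: [0, -2737/59, 2940/59, 84/59]
R3 ← R3 + (7)·R2: [0, 0, 0, 0]
2 nonzero rows, so rank(BT) = 2.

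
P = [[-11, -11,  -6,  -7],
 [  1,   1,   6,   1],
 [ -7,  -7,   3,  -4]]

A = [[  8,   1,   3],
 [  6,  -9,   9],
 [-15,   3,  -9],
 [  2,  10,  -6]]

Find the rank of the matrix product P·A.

2

First compute PA:
[[-78,   0, -36],
 [-74,  20, -48],
 [-151,  25, -87]]
Now row reduce the product.
R2 ← R2 − (37/39)·R1: [0, 20, -180/13]
R3 ← R3 − (151/78)·R1: [0, 25, -225/13]
R3 ← R3 − (5/4)·R2: [0, 0, 0]
2 nonzero rows, so rank(PA) = 2.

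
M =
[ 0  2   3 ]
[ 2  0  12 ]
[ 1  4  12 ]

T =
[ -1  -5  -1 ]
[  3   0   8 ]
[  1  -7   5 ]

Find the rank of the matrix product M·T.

First compute MT:
[[  9, -21,  31],
 [ 10, -94,  58],
 [ 23, -89,  91]]
Now row reduce the product.
R2 ← R2 − (10/9)·R1: [0, -212/3, 212/9]
R3 ← R3 − (23/9)·R1: [0, -106/3, 106/9]
R3 ← R3 − (1/2)·R2: [0, 0, 0]
2 nonzero rows, so rank(MT) = 2.

2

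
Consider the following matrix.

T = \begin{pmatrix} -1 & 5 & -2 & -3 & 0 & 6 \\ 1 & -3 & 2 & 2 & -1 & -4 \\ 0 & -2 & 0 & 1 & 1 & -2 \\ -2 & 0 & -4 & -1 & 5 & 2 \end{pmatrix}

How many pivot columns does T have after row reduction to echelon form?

2

Row reduce to echelon form.
R2 ← R2 + R1: [0, 2, 0, -1, -1, 2]
R4 ← R4 − (2)·R1: [0, -10, 0, 5, 5, -10]
R3 ← R3 + R2: [0, 0, 0, 0, 0, 0]
R4 ← R4 + (5)·R2: [0, 0, 0, 0, 0, 0]
Echelon form has 2 nonzero rows, so rank(T) = 2.
Each nonzero row contributes one pivot column: 2 pivot columns.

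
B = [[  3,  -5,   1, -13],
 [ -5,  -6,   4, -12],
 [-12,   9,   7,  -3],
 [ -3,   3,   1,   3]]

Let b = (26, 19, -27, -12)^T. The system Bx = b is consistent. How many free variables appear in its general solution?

Row reduce the augmented matrix [B | b].
R2 ← R2 + (5/3)·R1: [0, -43/3, 17/3, -101/3, 187/3]
R3 ← R3 + (4)·R1: [0, -11, 11, -55, 77]
R4 ← R4 + R1: [0, -2, 2, -10, 14]
R3 ← R3 − (33/43)·R2: [0, 0, 286/43, -1254/43, 1254/43]
R4 ← R4 − (6/43)·R2: [0, 0, 52/43, -228/43, 228/43]
R4 ← R4 − (2/11)·R3: [0, 0, 0, 0, 0]
The echelon form has 3 nonzero rows, and every pivot lies in the first 4 columns, so rank(B) = rank([B|b]) = 3.
The system is consistent.
Free variables = (unknowns) − (rank) = 4 − 3 = 1.

1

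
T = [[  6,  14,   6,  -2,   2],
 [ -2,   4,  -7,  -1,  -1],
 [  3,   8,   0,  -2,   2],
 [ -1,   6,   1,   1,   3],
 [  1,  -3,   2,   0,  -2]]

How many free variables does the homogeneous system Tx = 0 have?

1

Row reduce to echelon form.
R2 ← R2 + (1/3)·R1: [0, 26/3, -5, -5/3, -1/3]
R3 ← R3 − (1/2)·R1: [0, 1, -3, -1, 1]
R4 ← R4 + (1/6)·R1: [0, 25/3, 2, 2/3, 10/3]
R5 ← R5 − (1/6)·R1: [0, -16/3, 1, 1/3, -7/3]
R3 ← R3 − (3/26)·R2: [0, 0, -63/26, -21/26, 27/26]
R4 ← R4 − (25/26)·R2: [0, 0, 177/26, 59/26, 95/26]
R5 ← R5 + (8/13)·R2: [0, 0, -27/13, -9/13, -33/13]
R4 ← R4 + (59/21)·R3: [0, 0, 0, 0, 46/7]
R5 ← R5 − (6/7)·R3: [0, 0, 0, 0, -24/7]
R5 ← R5 + (12/23)·R4: [0, 0, 0, 0, 0]
4 nonzero rows, so rank(T) = 4.
T has 5 columns; by rank–nullity, nullity = 5 − 4 = 1.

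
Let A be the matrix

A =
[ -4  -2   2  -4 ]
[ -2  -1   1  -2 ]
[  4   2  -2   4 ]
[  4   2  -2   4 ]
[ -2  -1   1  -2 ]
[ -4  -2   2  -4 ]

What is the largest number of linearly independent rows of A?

1

Row reduce to echelon form.
R2 ← R2 − (1/2)·R1: [0, 0, 0, 0]
R3 ← R3 + R1: [0, 0, 0, 0]
R4 ← R4 + R1: [0, 0, 0, 0]
R5 ← R5 − (1/2)·R1: [0, 0, 0, 0]
R6 ← R6 − R1: [0, 0, 0, 0]
Echelon form has 1 nonzero row, so rank(A) = 1.
The rank gives the maximum number of linearly independent rows: 1.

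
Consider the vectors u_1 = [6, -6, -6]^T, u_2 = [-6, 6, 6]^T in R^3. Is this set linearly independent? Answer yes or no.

Form the matrix with these vectors as rows and row reduce.
R2 ← R2 + R1: [0, 0, 0]
1 nonzero row, so the 2 vectors span a space of dimension 1.
Since 1 < 2, the vectors are linearly dependent.

no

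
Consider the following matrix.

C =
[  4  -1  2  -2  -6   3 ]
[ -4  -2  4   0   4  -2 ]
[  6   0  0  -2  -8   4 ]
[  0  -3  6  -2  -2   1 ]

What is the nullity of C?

Row reduce to echelon form.
R2 ← R2 + R1: [0, -3, 6, -2, -2, 1]
R3 ← R3 − (3/2)·R1: [0, 3/2, -3, 1, 1, -1/2]
R3 ← R3 + (1/2)·R2: [0, 0, 0, 0, 0, 0]
R4 ← R4 − R2: [0, 0, 0, 0, 0, 0]
2 nonzero rows, so rank(C) = 2.
C has 6 columns; by rank–nullity, nullity = 6 − 2 = 4.

4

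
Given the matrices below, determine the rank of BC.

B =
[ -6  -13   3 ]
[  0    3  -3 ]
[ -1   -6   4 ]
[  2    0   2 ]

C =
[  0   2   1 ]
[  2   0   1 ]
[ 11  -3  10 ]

3

First compute BC:
[[  7, -21,  11],
 [-27,   9, -27],
 [ 32, -14,  33],
 [ 22,  -2,  22]]
Now row reduce the product.
R2 ← R2 + (27/7)·R1: [0, -72, 108/7]
R3 ← R3 − (32/7)·R1: [0, 82, -121/7]
R4 ← R4 − (22/7)·R1: [0, 64, -88/7]
R3 ← R3 + (41/36)·R2: [0, 0, 2/7]
R4 ← R4 + (8/9)·R2: [0, 0, 8/7]
R4 ← R4 − (4)·R3: [0, 0, 0]
3 nonzero rows, so rank(BC) = 3.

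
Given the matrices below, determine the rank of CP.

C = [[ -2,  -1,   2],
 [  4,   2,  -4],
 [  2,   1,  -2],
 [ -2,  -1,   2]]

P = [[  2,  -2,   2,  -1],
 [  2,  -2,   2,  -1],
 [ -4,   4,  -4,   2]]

1

First compute CP:
[[-14,  14, -14,   7],
 [ 28, -28,  28, -14],
 [ 14, -14,  14,  -7],
 [-14,  14, -14,   7]]
Now row reduce the product.
R2 ← R2 + (2)·R1: [0, 0, 0, 0]
R3 ← R3 + R1: [0, 0, 0, 0]
R4 ← R4 − R1: [0, 0, 0, 0]
1 nonzero row, so rank(CP) = 1.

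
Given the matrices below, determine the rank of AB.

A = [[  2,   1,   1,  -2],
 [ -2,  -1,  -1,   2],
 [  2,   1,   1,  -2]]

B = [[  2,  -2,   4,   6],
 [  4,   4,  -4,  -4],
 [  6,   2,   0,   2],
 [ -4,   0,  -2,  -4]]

1

First compute AB:
[[ 22,   2,   8,  18],
 [-22,  -2,  -8, -18],
 [ 22,   2,   8,  18]]
Now row reduce the product.
R2 ← R2 + R1: [0, 0, 0, 0]
R3 ← R3 − R1: [0, 0, 0, 0]
1 nonzero row, so rank(AB) = 1.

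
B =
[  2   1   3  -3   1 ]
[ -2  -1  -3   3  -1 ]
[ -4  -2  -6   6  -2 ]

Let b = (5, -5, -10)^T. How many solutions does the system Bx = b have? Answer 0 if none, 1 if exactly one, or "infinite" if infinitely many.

infinite

Row reduce the augmented matrix [B | b].
R2 ← R2 + R1: [0, 0, 0, 0, 0, 0]
R3 ← R3 + (2)·R1: [0, 0, 0, 0, 0, 0]
The echelon form has 1 nonzero rows, and every pivot lies in the first 5 columns, so rank(B) = rank([B|b]) = 1.
The system is consistent.
rank = 1 < 5 unknowns, so there are infinitely many solutions.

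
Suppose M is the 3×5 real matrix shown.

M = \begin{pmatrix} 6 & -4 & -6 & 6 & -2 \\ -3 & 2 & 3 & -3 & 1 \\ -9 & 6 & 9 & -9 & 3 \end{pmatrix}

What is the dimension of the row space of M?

Row reduce to echelon form.
R2 ← R2 + (1/2)·R1: [0, 0, 0, 0, 0]
R3 ← R3 + (3/2)·R1: [0, 0, 0, 0, 0]
Echelon form has 1 nonzero row, so rank(M) = 1.
The row space has dimension equal to the rank: 1.

1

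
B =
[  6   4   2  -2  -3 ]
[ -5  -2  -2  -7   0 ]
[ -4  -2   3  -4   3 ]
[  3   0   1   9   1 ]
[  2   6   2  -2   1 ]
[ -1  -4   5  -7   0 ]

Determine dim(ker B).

Row reduce to echelon form.
R2 ← R2 + (5/6)·R1: [0, 4/3, -1/3, -26/3, -5/2]
R3 ← R3 + (2/3)·R1: [0, 2/3, 13/3, -16/3, 1]
R4 ← R4 − (1/2)·R1: [0, -2, 0, 10, 5/2]
R5 ← R5 − (1/3)·R1: [0, 14/3, 4/3, -4/3, 2]
R6 ← R6 + (1/6)·R1: [0, -10/3, 16/3, -22/3, -1/2]
R3 ← R3 − (1/2)·R2: [0, 0, 9/2, -1, 9/4]
R4 ← R4 + (3/2)·R2: [0, 0, -1/2, -3, -5/4]
R5 ← R5 − (7/2)·R2: [0, 0, 5/2, 29, 43/4]
R6 ← R6 + (5/2)·R2: [0, 0, 9/2, -29, -27/4]
R4 ← R4 + (1/9)·R3: [0, 0, 0, -28/9, -1]
R5 ← R5 − (5/9)·R3: [0, 0, 0, 266/9, 19/2]
R6 ← R6 − R3: [0, 0, 0, -28, -9]
R5 ← R5 + (19/2)·R4: [0, 0, 0, 0, 0]
R6 ← R6 − (9)·R4: [0, 0, 0, 0, 0]
4 nonzero rows, so rank(B) = 4.
B has 5 columns; by rank–nullity, nullity = 5 − 4 = 1.

1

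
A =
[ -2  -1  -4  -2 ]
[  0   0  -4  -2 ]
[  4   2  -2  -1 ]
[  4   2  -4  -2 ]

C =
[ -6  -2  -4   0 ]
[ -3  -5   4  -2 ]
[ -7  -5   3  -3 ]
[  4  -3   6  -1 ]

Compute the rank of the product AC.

2

First compute AC:
[[ 35,  35, -20,  16],
 [ 20,  26, -24,  14],
 [-20,  -5, -20,   3],
 [-10,   8, -32,  10]]
Now row reduce the product.
R2 ← R2 − (4/7)·R1: [0, 6, -88/7, 34/7]
R3 ← R3 + (4/7)·R1: [0, 15, -220/7, 85/7]
R4 ← R4 + (2/7)·R1: [0, 18, -264/7, 102/7]
R3 ← R3 − (5/2)·R2: [0, 0, 0, 0]
R4 ← R4 − (3)·R2: [0, 0, 0, 0]
2 nonzero rows, so rank(AC) = 2.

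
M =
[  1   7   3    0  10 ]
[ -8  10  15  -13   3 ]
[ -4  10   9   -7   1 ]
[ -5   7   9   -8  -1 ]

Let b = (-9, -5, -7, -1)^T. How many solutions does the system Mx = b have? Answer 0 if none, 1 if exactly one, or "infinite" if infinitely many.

Row reduce the augmented matrix [M | b].
R2 ← R2 + (8)·R1: [0, 66, 39, -13, 83, -77]
R3 ← R3 + (4)·R1: [0, 38, 21, -7, 41, -43]
R4 ← R4 + (5)·R1: [0, 42, 24, -8, 49, -46]
R3 ← R3 − (19/33)·R2: [0, 0, -16/11, 16/33, -224/33, 4/3]
R4 ← R4 − (7/11)·R2: [0, 0, -9/11, 3/11, -42/11, 3]
R4 ← R4 − (9/16)·R3: [0, 0, 0, 0, 0, 9/4]
The echelon form has 4 nonzero rows; the last pivot sits in the augmented column, so rank(M) = 3 but rank([M|b]) = 4.
Since the ranks differ, the system is inconsistent.
It has no solutions.

0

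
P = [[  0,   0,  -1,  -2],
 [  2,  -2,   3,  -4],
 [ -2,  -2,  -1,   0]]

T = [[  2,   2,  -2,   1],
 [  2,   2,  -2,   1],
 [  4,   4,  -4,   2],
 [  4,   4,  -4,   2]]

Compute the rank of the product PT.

First compute PT:
[[-12, -12,  12,  -6],
 [ -4,  -4,   4,  -2],
 [-12, -12,  12,  -6]]
Now row reduce the product.
R2 ← R2 − (1/3)·R1: [0, 0, 0, 0]
R3 ← R3 − R1: [0, 0, 0, 0]
1 nonzero row, so rank(PT) = 1.

1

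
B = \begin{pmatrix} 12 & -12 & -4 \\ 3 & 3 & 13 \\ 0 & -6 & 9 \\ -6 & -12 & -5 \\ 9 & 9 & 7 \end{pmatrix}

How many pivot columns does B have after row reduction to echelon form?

Row reduce to echelon form.
R2 ← R2 − (1/4)·R1: [0, 6, 14]
R4 ← R4 + (1/2)·R1: [0, -18, -7]
R5 ← R5 − (3/4)·R1: [0, 18, 10]
R3 ← R3 + R2: [0, 0, 23]
R4 ← R4 + (3)·R2: [0, 0, 35]
R5 ← R5 − (3)·R2: [0, 0, -32]
R4 ← R4 − (35/23)·R3: [0, 0, 0]
R5 ← R5 + (32/23)·R3: [0, 0, 0]
Echelon form has 3 nonzero rows, so rank(B) = 3.
Each nonzero row contributes one pivot column: 3 pivot columns.

3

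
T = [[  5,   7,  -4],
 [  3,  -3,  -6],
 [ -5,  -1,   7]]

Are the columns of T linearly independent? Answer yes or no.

Row reduce T to echelon form.
R2 ← R2 − (3/5)·R1: [0, -36/5, -18/5]
R3 ← R3 + R1: [0, 6, 3]
R3 ← R3 + (5/6)·R2: [0, 0, 0]
2 pivots among 3 columns.
Only 2 < 3 pivot columns, so the columns are linearly dependent.

no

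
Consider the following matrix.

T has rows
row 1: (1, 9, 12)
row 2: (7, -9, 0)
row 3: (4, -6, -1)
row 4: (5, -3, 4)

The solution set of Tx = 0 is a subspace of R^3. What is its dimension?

Row reduce to echelon form.
R2 ← R2 − (7)·R1: [0, -72, -84]
R3 ← R3 − (4)·R1: [0, -42, -49]
R4 ← R4 − (5)·R1: [0, -48, -56]
R3 ← R3 − (7/12)·R2: [0, 0, 0]
R4 ← R4 − (2/3)·R2: [0, 0, 0]
2 nonzero rows, so rank(T) = 2.
T has 3 columns; by rank–nullity, nullity = 3 − 2 = 1.

1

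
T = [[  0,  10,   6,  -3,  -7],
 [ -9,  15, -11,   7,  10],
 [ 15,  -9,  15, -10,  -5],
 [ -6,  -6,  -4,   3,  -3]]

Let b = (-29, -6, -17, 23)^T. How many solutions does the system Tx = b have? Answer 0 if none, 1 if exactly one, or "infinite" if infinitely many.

Row reduce the augmented matrix [T | b].
Swap R1 ↔ R2
R3 ← R3 + (5/3)·R1: [0, 16, -10/3, 5/3, 35/3, -27]
R4 ← R4 − (2/3)·R1: [0, -16, 10/3, -5/3, -29/3, 27]
R3 ← R3 − (8/5)·R2: [0, 0, -194/15, 97/15, 343/15, 97/5]
R4 ← R4 + (8/5)·R2: [0, 0, 194/15, -97/15, -313/15, -97/5]
R4 ← R4 + R3: [0, 0, 0, 0, 2, 0]
The echelon form has 4 nonzero rows, and every pivot lies in the first 5 columns, so rank(T) = rank([T|b]) = 4.
The system is consistent.
rank = 4 < 5 unknowns, so there are infinitely many solutions.

infinite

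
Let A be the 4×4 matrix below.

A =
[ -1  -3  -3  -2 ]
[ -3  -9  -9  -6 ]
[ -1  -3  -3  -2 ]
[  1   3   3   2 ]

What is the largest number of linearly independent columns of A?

1

Row reduce to echelon form.
R2 ← R2 − (3)·R1: [0, 0, 0, 0]
R3 ← R3 − R1: [0, 0, 0, 0]
R4 ← R4 + R1: [0, 0, 0, 0]
Echelon form has 1 nonzero row, so rank(A) = 1.
The rank gives the maximum number of linearly independent columns: 1.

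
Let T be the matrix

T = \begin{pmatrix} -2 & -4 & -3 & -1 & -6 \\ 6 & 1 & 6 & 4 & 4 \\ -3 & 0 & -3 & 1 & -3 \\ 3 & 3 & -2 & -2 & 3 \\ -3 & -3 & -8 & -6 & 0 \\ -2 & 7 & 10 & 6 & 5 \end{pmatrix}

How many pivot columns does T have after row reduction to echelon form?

5

Row reduce to echelon form.
R2 ← R2 + (3)·R1: [0, -11, -3, 1, -14]
R3 ← R3 − (3/2)·R1: [0, 6, 3/2, 5/2, 6]
R4 ← R4 + (3/2)·R1: [0, -3, -13/2, -7/2, -6]
R5 ← R5 − (3/2)·R1: [0, 3, -7/2, -9/2, 9]
R6 ← R6 − R1: [0, 11, 13, 7, 11]
R3 ← R3 + (6/11)·R2: [0, 0, -3/22, 67/22, -18/11]
R4 ← R4 − (3/11)·R2: [0, 0, -125/22, -83/22, -24/11]
R5 ← R5 + (3/11)·R2: [0, 0, -95/22, -93/22, 57/11]
R6 ← R6 + R2: [0, 0, 10, 8, -3]
R4 ← R4 − (125/3)·R3: [0, 0, 0, -392/3, 66]
R5 ← R5 − (95/3)·R3: [0, 0, 0, -302/3, 57]
R6 ← R6 + (220/3)·R3: [0, 0, 0, 694/3, -123]
R5 ← R5 − (151/196)·R4: [0, 0, 0, 0, 603/98]
R6 ← R6 + (347/196)·R4: [0, 0, 0, 0, -603/98]
R6 ← R6 + R5: [0, 0, 0, 0, 0]
Echelon form has 5 nonzero rows, so rank(T) = 5.
Each nonzero row contributes one pivot column: 5 pivot columns.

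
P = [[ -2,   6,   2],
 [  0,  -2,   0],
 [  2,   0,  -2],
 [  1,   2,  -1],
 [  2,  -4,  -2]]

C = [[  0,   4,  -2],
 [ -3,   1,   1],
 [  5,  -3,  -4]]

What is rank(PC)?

2

First compute PC:
[[ -8,  -8,   2],
 [  6,  -2,  -2],
 [-10,  14,   4],
 [-11,   9,   4],
 [  2,  10,   0]]
Now row reduce the product.
R2 ← R2 + (3/4)·R1: [0, -8, -1/2]
R3 ← R3 − (5/4)·R1: [0, 24, 3/2]
R4 ← R4 − (11/8)·R1: [0, 20, 5/4]
R5 ← R5 + (1/4)·R1: [0, 8, 1/2]
R3 ← R3 + (3)·R2: [0, 0, 0]
R4 ← R4 + (5/2)·R2: [0, 0, 0]
R5 ← R5 + R2: [0, 0, 0]
2 nonzero rows, so rank(PC) = 2.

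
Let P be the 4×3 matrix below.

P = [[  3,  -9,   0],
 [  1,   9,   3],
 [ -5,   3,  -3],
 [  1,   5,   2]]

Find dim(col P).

2

Row reduce to echelon form.
R2 ← R2 − (1/3)·R1: [0, 12, 3]
R3 ← R3 + (5/3)·R1: [0, -12, -3]
R4 ← R4 − (1/3)·R1: [0, 8, 2]
R3 ← R3 + R2: [0, 0, 0]
R4 ← R4 − (2/3)·R2: [0, 0, 0]
Echelon form has 2 nonzero rows, so rank(P) = 2.
The column space has dimension equal to the rank: 2.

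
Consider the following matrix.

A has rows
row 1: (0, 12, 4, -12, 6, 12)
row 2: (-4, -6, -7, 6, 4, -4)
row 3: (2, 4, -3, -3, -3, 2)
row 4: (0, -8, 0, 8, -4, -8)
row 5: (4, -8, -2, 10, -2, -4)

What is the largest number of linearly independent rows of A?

Row reduce to echelon form.
Swap R1 ↔ R2
R3 ← R3 + (1/2)·R1: [0, 1, -13/2, 0, -1, 0]
R5 ← R5 + R1: [0, -14, -9, 16, 2, -8]
R3 ← R3 − (1/12)·R2: [0, 0, -41/6, 1, -3/2, -1]
R4 ← R4 + (2/3)·R2: [0, 0, 8/3, 0, 0, 0]
R5 ← R5 + (7/6)·R2: [0, 0, -13/3, 2, 9, 6]
R4 ← R4 + (16/41)·R3: [0, 0, 0, 16/41, -24/41, -16/41]
R5 ← R5 − (26/41)·R3: [0, 0, 0, 56/41, 408/41, 272/41]
R5 ← R5 − (7/2)·R4: [0, 0, 0, 0, 12, 8]
Echelon form has 5 nonzero rows, so rank(A) = 5.
The rank gives the maximum number of linearly independent rows: 5.

5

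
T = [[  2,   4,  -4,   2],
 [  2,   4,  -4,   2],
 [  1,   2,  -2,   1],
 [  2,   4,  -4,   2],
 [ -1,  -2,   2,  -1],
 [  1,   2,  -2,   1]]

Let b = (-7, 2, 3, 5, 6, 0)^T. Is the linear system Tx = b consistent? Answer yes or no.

Row reduce the augmented matrix [T | b].
R2 ← R2 − R1: [0, 0, 0, 0, 9]
R3 ← R3 − (1/2)·R1: [0, 0, 0, 0, 13/2]
R4 ← R4 − R1: [0, 0, 0, 0, 12]
R5 ← R5 + (1/2)·R1: [0, 0, 0, 0, 5/2]
R6 ← R6 − (1/2)·R1: [0, 0, 0, 0, 7/2]
R3 ← R3 − (13/18)·R2: [0, 0, 0, 0, 0]
R4 ← R4 − (4/3)·R2: [0, 0, 0, 0, 0]
R5 ← R5 − (5/18)·R2: [0, 0, 0, 0, 0]
R6 ← R6 − (7/18)·R2: [0, 0, 0, 0, 0]
The echelon form has 2 nonzero rows; the last pivot sits in the augmented column, so rank(T) = 1 but rank([T|b]) = 2.
Since the ranks differ, the system is inconsistent.

no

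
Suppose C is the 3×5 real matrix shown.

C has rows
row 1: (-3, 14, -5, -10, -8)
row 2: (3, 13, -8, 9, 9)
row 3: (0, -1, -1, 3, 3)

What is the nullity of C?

2

Row reduce to echelon form.
R2 ← R2 + R1: [0, 27, -13, -1, 1]
R3 ← R3 + (1/27)·R2: [0, 0, -40/27, 80/27, 82/27]
3 nonzero rows, so rank(C) = 3.
C has 5 columns; by rank–nullity, nullity = 5 − 3 = 2.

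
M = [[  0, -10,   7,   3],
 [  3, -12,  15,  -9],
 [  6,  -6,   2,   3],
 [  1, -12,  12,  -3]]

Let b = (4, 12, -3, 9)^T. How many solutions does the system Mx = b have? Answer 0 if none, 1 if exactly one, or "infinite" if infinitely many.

Row reduce the augmented matrix [M | b].
Swap R1 ↔ R2
R3 ← R3 − (2)·R1: [0, 18, -28, 21, -27]
R4 ← R4 − (1/3)·R1: [0, -8, 7, 0, 5]
R3 ← R3 + (9/5)·R2: [0, 0, -77/5, 132/5, -99/5]
R4 ← R4 − (4/5)·R2: [0, 0, 7/5, -12/5, 9/5]
R4 ← R4 + (1/11)·R3: [0, 0, 0, 0, 0]
The echelon form has 3 nonzero rows, and every pivot lies in the first 4 columns, so rank(M) = rank([M|b]) = 3.
The system is consistent.
rank = 3 < 4 unknowns, so there are infinitely many solutions.

infinite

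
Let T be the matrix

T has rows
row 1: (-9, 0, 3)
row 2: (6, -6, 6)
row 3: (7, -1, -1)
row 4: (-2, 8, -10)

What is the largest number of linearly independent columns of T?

2

Row reduce to echelon form.
R2 ← R2 + (2/3)·R1: [0, -6, 8]
R3 ← R3 + (7/9)·R1: [0, -1, 4/3]
R4 ← R4 − (2/9)·R1: [0, 8, -32/3]
R3 ← R3 − (1/6)·R2: [0, 0, 0]
R4 ← R4 + (4/3)·R2: [0, 0, 0]
Echelon form has 2 nonzero rows, so rank(T) = 2.
The rank gives the maximum number of linearly independent columns: 2.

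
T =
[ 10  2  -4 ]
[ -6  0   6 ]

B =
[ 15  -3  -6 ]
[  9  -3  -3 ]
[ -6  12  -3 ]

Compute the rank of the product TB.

First compute TB:
[[192, -84, -54],
 [-126,  90,  18]]
Now row reduce the product.
R2 ← R2 + (21/32)·R1: [0, 279/8, -279/16]
2 nonzero rows, so rank(TB) = 2.

2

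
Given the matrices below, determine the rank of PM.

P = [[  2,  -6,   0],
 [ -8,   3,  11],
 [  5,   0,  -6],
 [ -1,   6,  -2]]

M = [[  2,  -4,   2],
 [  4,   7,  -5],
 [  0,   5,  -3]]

2

First compute PM:
[[-20, -50,  34],
 [ -4, 108, -64],
 [ 10, -50,  28],
 [ 22,  36, -26]]
Now row reduce the product.
R2 ← R2 − (1/5)·R1: [0, 118, -354/5]
R3 ← R3 + (1/2)·R1: [0, -75, 45]
R4 ← R4 + (11/10)·R1: [0, -19, 57/5]
R3 ← R3 + (75/118)·R2: [0, 0, 0]
R4 ← R4 + (19/118)·R2: [0, 0, 0]
2 nonzero rows, so rank(PM) = 2.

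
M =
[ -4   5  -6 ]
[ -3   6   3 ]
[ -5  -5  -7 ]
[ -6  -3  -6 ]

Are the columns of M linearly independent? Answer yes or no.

Row reduce M to echelon form.
R2 ← R2 − (3/4)·R1: [0, 9/4, 15/2]
R3 ← R3 − (5/4)·R1: [0, -45/4, 1/2]
R4 ← R4 − (3/2)·R1: [0, -21/2, 3]
R3 ← R3 + (5)·R2: [0, 0, 38]
R4 ← R4 + (14/3)·R2: [0, 0, 38]
R4 ← R4 − R3: [0, 0, 0]
3 pivots among 3 columns.
Every column is a pivot column, so the columns are linearly independent.

yes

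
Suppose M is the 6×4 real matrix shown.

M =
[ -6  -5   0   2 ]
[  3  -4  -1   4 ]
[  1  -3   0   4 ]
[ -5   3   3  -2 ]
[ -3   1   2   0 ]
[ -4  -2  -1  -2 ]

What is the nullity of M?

Row reduce to echelon form.
R2 ← R2 + (1/2)·R1: [0, -13/2, -1, 5]
R3 ← R3 + (1/6)·R1: [0, -23/6, 0, 13/3]
R4 ← R4 − (5/6)·R1: [0, 43/6, 3, -11/3]
R5 ← R5 − (1/2)·R1: [0, 7/2, 2, -1]
R6 ← R6 − (2/3)·R1: [0, 4/3, -1, -10/3]
R3 ← R3 − (23/39)·R2: [0, 0, 23/39, 18/13]
R4 ← R4 + (43/39)·R2: [0, 0, 74/39, 24/13]
R5 ← R5 + (7/13)·R2: [0, 0, 19/13, 22/13]
R6 ← R6 + (8/39)·R2: [0, 0, -47/39, -30/13]
R4 ← R4 − (74/23)·R3: [0, 0, 0, -60/23]
R5 ← R5 − (57/23)·R3: [0, 0, 0, -40/23]
R6 ← R6 + (47/23)·R3: [0, 0, 0, 12/23]
R5 ← R5 − (2/3)·R4: [0, 0, 0, 0]
R6 ← R6 + (1/5)·R4: [0, 0, 0, 0]
4 nonzero rows, so rank(M) = 4.
M has 4 columns; by rank–nullity, nullity = 4 − 4 = 0.

0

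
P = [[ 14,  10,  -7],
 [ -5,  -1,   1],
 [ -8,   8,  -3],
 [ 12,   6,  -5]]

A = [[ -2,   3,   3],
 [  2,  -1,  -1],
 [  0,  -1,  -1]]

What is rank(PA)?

2

First compute PA:
[[ -8,  39,  39],
 [  8, -15, -15],
 [ 32, -29, -29],
 [-12,  35,  35]]
Now row reduce the product.
R2 ← R2 + R1: [0, 24, 24]
R3 ← R3 + (4)·R1: [0, 127, 127]
R4 ← R4 − (3/2)·R1: [0, -47/2, -47/2]
R3 ← R3 − (127/24)·R2: [0, 0, 0]
R4 ← R4 + (47/48)·R2: [0, 0, 0]
2 nonzero rows, so rank(PA) = 2.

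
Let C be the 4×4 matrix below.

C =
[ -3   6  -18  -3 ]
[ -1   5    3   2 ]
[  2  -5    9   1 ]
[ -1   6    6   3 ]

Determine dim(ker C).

Row reduce to echelon form.
R2 ← R2 − (1/3)·R1: [0, 3, 9, 3]
R3 ← R3 + (2/3)·R1: [0, -1, -3, -1]
R4 ← R4 − (1/3)·R1: [0, 4, 12, 4]
R3 ← R3 + (1/3)·R2: [0, 0, 0, 0]
R4 ← R4 − (4/3)·R2: [0, 0, 0, 0]
2 nonzero rows, so rank(C) = 2.
C has 4 columns; by rank–nullity, nullity = 4 − 2 = 2.

2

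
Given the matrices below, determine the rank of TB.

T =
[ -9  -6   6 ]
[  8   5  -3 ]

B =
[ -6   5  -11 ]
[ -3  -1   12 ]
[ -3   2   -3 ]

First compute TB:
[[ 54, -27,   9],
 [-54,  29, -19]]
Now row reduce the product.
R2 ← R2 + R1: [0, 2, -10]
2 nonzero rows, so rank(TB) = 2.

2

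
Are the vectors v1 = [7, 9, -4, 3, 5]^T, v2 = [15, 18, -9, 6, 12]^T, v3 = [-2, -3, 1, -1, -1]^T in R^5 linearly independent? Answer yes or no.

no

Form the matrix with these vectors as rows and row reduce.
R2 ← R2 − (15/7)·R1: [0, -9/7, -3/7, -3/7, 9/7]
R3 ← R3 + (2/7)·R1: [0, -3/7, -1/7, -1/7, 3/7]
R3 ← R3 − (1/3)·R2: [0, 0, 0, 0, 0]
2 nonzero rows, so the 3 vectors span a space of dimension 2.
Since 2 < 3, the vectors are linearly dependent.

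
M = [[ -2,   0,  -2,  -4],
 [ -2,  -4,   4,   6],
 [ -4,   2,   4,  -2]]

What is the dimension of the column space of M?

3

Row reduce to echelon form.
R2 ← R2 − R1: [0, -4, 6, 10]
R3 ← R3 − (2)·R1: [0, 2, 8, 6]
R3 ← R3 + (1/2)·R2: [0, 0, 11, 11]
Echelon form has 3 nonzero rows, so rank(M) = 3.
The column space has dimension equal to the rank: 3.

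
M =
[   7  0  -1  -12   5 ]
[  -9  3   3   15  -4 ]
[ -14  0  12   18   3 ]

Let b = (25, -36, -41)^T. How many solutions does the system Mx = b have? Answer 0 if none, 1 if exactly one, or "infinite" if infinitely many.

infinite

Row reduce the augmented matrix [M | b].
R2 ← R2 + (9/7)·R1: [0, 3, 12/7, -3/7, 17/7, -27/7]
R3 ← R3 + (2)·R1: [0, 0, 10, -6, 13, 9]
The echelon form has 3 nonzero rows, and every pivot lies in the first 5 columns, so rank(M) = rank([M|b]) = 3.
The system is consistent.
rank = 3 < 5 unknowns, so there are infinitely many solutions.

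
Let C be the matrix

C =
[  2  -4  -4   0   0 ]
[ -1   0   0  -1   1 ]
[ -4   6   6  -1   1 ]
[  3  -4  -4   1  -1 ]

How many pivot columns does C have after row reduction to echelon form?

Row reduce to echelon form.
R2 ← R2 + (1/2)·R1: [0, -2, -2, -1, 1]
R3 ← R3 + (2)·R1: [0, -2, -2, -1, 1]
R4 ← R4 − (3/2)·R1: [0, 2, 2, 1, -1]
R3 ← R3 − R2: [0, 0, 0, 0, 0]
R4 ← R4 + R2: [0, 0, 0, 0, 0]
Echelon form has 2 nonzero rows, so rank(C) = 2.
Each nonzero row contributes one pivot column: 2 pivot columns.

2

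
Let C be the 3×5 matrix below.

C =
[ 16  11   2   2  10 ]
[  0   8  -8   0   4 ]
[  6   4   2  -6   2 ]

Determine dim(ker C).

Row reduce to echelon form.
R3 ← R3 − (3/8)·R1: [0, -1/8, 5/4, -27/4, -7/4]
R3 ← R3 + (1/64)·R2: [0, 0, 9/8, -27/4, -27/16]
3 nonzero rows, so rank(C) = 3.
C has 5 columns; by rank–nullity, nullity = 5 − 3 = 2.

2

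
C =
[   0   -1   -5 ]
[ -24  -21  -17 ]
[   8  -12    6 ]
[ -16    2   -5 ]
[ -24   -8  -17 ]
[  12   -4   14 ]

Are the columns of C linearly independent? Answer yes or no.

Row reduce C to echelon form.
Swap R1 ↔ R2
R3 ← R3 + (1/3)·R1: [0, -19, 1/3]
R4 ← R4 − (2/3)·R1: [0, 16, 19/3]
R5 ← R5 − R1: [0, 13, 0]
R6 ← R6 + (1/2)·R1: [0, -29/2, 11/2]
R3 ← R3 − (19)·R2: [0, 0, 286/3]
R4 ← R4 + (16)·R2: [0, 0, -221/3]
R5 ← R5 + (13)·R2: [0, 0, -65]
R6 ← R6 − (29/2)·R2: [0, 0, 78]
R4 ← R4 + (17/22)·R3: [0, 0, 0]
R5 ← R5 + (15/22)·R3: [0, 0, 0]
R6 ← R6 − (9/11)·R3: [0, 0, 0]
3 pivots among 3 columns.
Every column is a pivot column, so the columns are linearly independent.

yes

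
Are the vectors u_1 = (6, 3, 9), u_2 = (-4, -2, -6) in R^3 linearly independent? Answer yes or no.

no

Form the matrix with these vectors as rows and row reduce.
R2 ← R2 + (2/3)·R1: [0, 0, 0]
1 nonzero row, so the 2 vectors span a space of dimension 1.
Since 1 < 2, the vectors are linearly dependent.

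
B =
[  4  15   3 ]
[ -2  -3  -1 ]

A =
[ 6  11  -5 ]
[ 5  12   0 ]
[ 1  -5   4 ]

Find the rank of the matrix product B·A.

2

First compute BA:
[[102, 209,  -8],
 [-28, -53,   6]]
Now row reduce the product.
R2 ← R2 + (14/51)·R1: [0, 223/51, 194/51]
2 nonzero rows, so rank(BA) = 2.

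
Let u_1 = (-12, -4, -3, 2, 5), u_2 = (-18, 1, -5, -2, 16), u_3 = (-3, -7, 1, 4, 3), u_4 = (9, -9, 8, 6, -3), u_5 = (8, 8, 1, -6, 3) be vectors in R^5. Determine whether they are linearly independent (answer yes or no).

yes

Form the matrix with these vectors as rows and row reduce.
R2 ← R2 − (3/2)·R1: [0, 7, -1/2, -5, 17/2]
R3 ← R3 − (1/4)·R1: [0, -6, 7/4, 7/2, 7/4]
R4 ← R4 + (3/4)·R1: [0, -12, 23/4, 15/2, 3/4]
R5 ← R5 + (2/3)·R1: [0, 16/3, -1, -14/3, 19/3]
R3 ← R3 + (6/7)·R2: [0, 0, 37/28, -11/14, 253/28]
R4 ← R4 + (12/7)·R2: [0, 0, 137/28, -15/14, 429/28]
R5 ← R5 − (16/21)·R2: [0, 0, -13/21, -6/7, -1/7]
R4 ← R4 − (137/37)·R3: [0, 0, 0, 68/37, -671/37]
R5 ← R5 + (52/111)·R3: [0, 0, 0, -136/111, 454/111]
R5 ← R5 + (2/3)·R4: [0, 0, 0, 0, -8]
5 nonzero rows, so the 5 vectors span a space of dimension 5.
Since 5 = 5, the vectors are linearly independent.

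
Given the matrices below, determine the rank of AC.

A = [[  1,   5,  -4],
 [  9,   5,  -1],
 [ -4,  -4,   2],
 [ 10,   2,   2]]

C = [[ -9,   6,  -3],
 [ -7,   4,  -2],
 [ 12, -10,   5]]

First compute AC:
[[-92,  66, -33],
 [-128,  84, -42],
 [ 88, -60,  30],
 [-80,  48, -24]]
Now row reduce the product.
R2 ← R2 − (32/23)·R1: [0, -180/23, 90/23]
R3 ← R3 + (22/23)·R1: [0, 72/23, -36/23]
R4 ← R4 − (20/23)·R1: [0, -216/23, 108/23]
R3 ← R3 + (2/5)·R2: [0, 0, 0]
R4 ← R4 − (6/5)·R2: [0, 0, 0]
2 nonzero rows, so rank(AC) = 2.

2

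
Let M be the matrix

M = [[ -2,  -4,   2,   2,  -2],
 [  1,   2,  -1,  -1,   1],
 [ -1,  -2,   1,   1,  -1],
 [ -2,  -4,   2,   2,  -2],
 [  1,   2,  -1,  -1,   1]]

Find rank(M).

Row reduce to echelon form.
R2 ← R2 + (1/2)·R1: [0, 0, 0, 0, 0]
R3 ← R3 − (1/2)·R1: [0, 0, 0, 0, 0]
R4 ← R4 − R1: [0, 0, 0, 0, 0]
R5 ← R5 + (1/2)·R1: [0, 0, 0, 0, 0]
Echelon form has 1 nonzero row, so rank(M) = 1.

1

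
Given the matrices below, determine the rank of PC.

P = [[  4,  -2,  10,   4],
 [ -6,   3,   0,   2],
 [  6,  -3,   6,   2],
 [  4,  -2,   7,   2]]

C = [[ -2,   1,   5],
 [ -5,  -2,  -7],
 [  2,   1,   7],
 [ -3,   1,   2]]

3

First compute PC:
[[ 10,  22, 112],
 [ -9, -10, -47],
 [  9,  20,  97],
 [ 10,  17,  87]]
Now row reduce the product.
R2 ← R2 + (9/10)·R1: [0, 49/5, 269/5]
R3 ← R3 − (9/10)·R1: [0, 1/5, -19/5]
R4 ← R4 − R1: [0, -5, -25]
R3 ← R3 − (1/49)·R2: [0, 0, -240/49]
R4 ← R4 + (25/49)·R2: [0, 0, 120/49]
R4 ← R4 + (1/2)·R3: [0, 0, 0]
3 nonzero rows, so rank(PC) = 3.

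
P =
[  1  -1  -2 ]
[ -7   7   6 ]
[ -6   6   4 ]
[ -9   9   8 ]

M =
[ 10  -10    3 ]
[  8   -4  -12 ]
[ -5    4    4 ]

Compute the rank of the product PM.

First compute PM:
[[ 12, -14,   7],
 [-44,  66, -81],
 [-32,  52, -74],
 [-58,  86, -103]]
Now row reduce the product.
R2 ← R2 + (11/3)·R1: [0, 44/3, -166/3]
R3 ← R3 + (8/3)·R1: [0, 44/3, -166/3]
R4 ← R4 + (29/6)·R1: [0, 55/3, -415/6]
R3 ← R3 − R2: [0, 0, 0]
R4 ← R4 − (5/4)·R2: [0, 0, 0]
2 nonzero rows, so rank(PM) = 2.

2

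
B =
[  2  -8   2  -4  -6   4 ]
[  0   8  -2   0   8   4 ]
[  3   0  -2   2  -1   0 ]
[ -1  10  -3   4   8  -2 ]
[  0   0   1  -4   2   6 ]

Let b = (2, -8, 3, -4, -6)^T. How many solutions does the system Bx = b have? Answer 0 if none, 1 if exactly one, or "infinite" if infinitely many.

Row reduce the augmented matrix [B | b].
R3 ← R3 − (3/2)·R1: [0, 12, -5, 8, 8, -6, 0]
R4 ← R4 + (1/2)·R1: [0, 6, -2, 2, 5, 0, -3]
R3 ← R3 − (3/2)·R2: [0, 0, -2, 8, -4, -12, 12]
R4 ← R4 − (3/4)·R2: [0, 0, -1/2, 2, -1, -3, 3]
R4 ← R4 − (1/4)·R3: [0, 0, 0, 0, 0, 0, 0]
R5 ← R5 + (1/2)·R3: [0, 0, 0, 0, 0, 0, 0]
The echelon form has 3 nonzero rows, and every pivot lies in the first 6 columns, so rank(B) = rank([B|b]) = 3.
The system is consistent.
rank = 3 < 6 unknowns, so there are infinitely many solutions.

infinite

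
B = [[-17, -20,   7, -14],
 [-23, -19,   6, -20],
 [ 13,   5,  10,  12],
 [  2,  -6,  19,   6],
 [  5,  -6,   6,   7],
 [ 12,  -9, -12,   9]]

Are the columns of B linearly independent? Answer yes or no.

Row reduce B to echelon form.
R2 ← R2 − (23/17)·R1: [0, 137/17, -59/17, -18/17]
R3 ← R3 + (13/17)·R1: [0, -175/17, 261/17, 22/17]
R4 ← R4 + (2/17)·R1: [0, -142/17, 337/17, 74/17]
R5 ← R5 + (5/17)·R1: [0, -202/17, 137/17, 49/17]
R6 ← R6 + (12/17)·R1: [0, -393/17, -120/17, -15/17]
R3 ← R3 + (175/137)·R2: [0, 0, 1496/137, -8/137]
R4 ← R4 + (142/137)·R2: [0, 0, 2223/137, 446/137]
R5 ← R5 + (202/137)·R2: [0, 0, 403/137, 181/137]
R6 ← R6 + (393/137)·R2: [0, 0, -2331/137, -537/137]
R4 ← R4 − (2223/1496)·R3: [0, 0, 0, 625/187]
R5 ← R5 − (403/1496)·R3: [0, 0, 0, 250/187]
R6 ← R6 + (2331/1496)·R3: [0, 0, 0, -750/187]
R5 ← R5 − (2/5)·R4: [0, 0, 0, 0]
R6 ← R6 + (6/5)·R4: [0, 0, 0, 0]
4 pivots among 4 columns.
Every column is a pivot column, so the columns are linearly independent.

yes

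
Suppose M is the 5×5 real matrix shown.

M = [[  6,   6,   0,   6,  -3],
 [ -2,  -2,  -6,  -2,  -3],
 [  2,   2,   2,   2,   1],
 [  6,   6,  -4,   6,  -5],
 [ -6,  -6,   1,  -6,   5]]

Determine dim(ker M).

Row reduce to echelon form.
R2 ← R2 + (1/3)·R1: [0, 0, -6, 0, -4]
R3 ← R3 − (1/3)·R1: [0, 0, 2, 0, 2]
R4 ← R4 − R1: [0, 0, -4, 0, -2]
R5 ← R5 + R1: [0, 0, 1, 0, 2]
R3 ← R3 + (1/3)·R2: [0, 0, 0, 0, 2/3]
R4 ← R4 − (2/3)·R2: [0, 0, 0, 0, 2/3]
R5 ← R5 + (1/6)·R2: [0, 0, 0, 0, 4/3]
R4 ← R4 − R3: [0, 0, 0, 0, 0]
R5 ← R5 − (2)·R3: [0, 0, 0, 0, 0]
3 nonzero rows, so rank(M) = 3.
M has 5 columns; by rank–nullity, nullity = 5 − 3 = 2.

2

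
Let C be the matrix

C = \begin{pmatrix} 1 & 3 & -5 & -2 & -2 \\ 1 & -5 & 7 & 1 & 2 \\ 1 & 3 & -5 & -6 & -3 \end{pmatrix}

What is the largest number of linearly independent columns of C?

3

Row reduce to echelon form.
R2 ← R2 − R1: [0, -8, 12, 3, 4]
R3 ← R3 − R1: [0, 0, 0, -4, -1]
Echelon form has 3 nonzero rows, so rank(C) = 3.
The rank gives the maximum number of linearly independent columns: 3.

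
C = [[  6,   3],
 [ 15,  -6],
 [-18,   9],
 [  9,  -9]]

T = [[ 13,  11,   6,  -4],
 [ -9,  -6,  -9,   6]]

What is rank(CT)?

First compute CT:
[[ 51,  48,   9,  -6],
 [249, 201, 144, -96],
 [-315, -252, -189, 126],
 [198, 153, 135, -90]]
Now row reduce the product.
R2 ← R2 − (83/17)·R1: [0, -567/17, 1701/17, -1134/17]
R3 ← R3 + (105/17)·R1: [0, 756/17, -2268/17, 1512/17]
R4 ← R4 − (66/17)·R1: [0, -567/17, 1701/17, -1134/17]
R3 ← R3 + (4/3)·R2: [0, 0, 0, 0]
R4 ← R4 − R2: [0, 0, 0, 0]
2 nonzero rows, so rank(CT) = 2.

2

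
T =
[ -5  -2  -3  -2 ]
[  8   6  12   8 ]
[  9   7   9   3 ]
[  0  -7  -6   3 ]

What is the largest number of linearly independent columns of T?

Row reduce to echelon form.
R2 ← R2 + (8/5)·R1: [0, 14/5, 36/5, 24/5]
R3 ← R3 + (9/5)·R1: [0, 17/5, 18/5, -3/5]
R3 ← R3 − (17/14)·R2: [0, 0, -36/7, -45/7]
R4 ← R4 + (5/2)·R2: [0, 0, 12, 15]
R4 ← R4 + (7/3)·R3: [0, 0, 0, 0]
Echelon form has 3 nonzero rows, so rank(T) = 3.
The rank gives the maximum number of linearly independent columns: 3.

3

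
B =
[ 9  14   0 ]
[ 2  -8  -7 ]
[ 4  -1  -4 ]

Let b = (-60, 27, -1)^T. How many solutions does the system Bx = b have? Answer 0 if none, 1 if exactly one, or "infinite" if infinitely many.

1

Row reduce the augmented matrix [B | b].
R2 ← R2 − (2/9)·R1: [0, -100/9, -7, 121/3]
R3 ← R3 − (4/9)·R1: [0, -65/9, -4, 77/3]
R3 ← R3 − (13/20)·R2: [0, 0, 11/20, -11/20]
The echelon form has 3 nonzero rows, and every pivot lies in the first 3 columns, so rank(B) = rank([B|b]) = 3.
The system is consistent.
rank = 3 = number of unknowns, so the solution is unique.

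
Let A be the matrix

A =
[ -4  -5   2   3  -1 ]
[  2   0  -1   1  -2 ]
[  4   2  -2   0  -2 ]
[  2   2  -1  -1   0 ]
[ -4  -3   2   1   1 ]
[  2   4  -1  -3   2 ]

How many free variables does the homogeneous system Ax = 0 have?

Row reduce to echelon form.
R2 ← R2 + (1/2)·R1: [0, -5/2, 0, 5/2, -5/2]
R3 ← R3 + R1: [0, -3, 0, 3, -3]
R4 ← R4 + (1/2)·R1: [0, -1/2, 0, 1/2, -1/2]
R5 ← R5 − R1: [0, 2, 0, -2, 2]
R6 ← R6 + (1/2)·R1: [0, 3/2, 0, -3/2, 3/2]
R3 ← R3 − (6/5)·R2: [0, 0, 0, 0, 0]
R4 ← R4 − (1/5)·R2: [0, 0, 0, 0, 0]
R5 ← R5 + (4/5)·R2: [0, 0, 0, 0, 0]
R6 ← R6 + (3/5)·R2: [0, 0, 0, 0, 0]
2 nonzero rows, so rank(A) = 2.
A has 5 columns; by rank–nullity, nullity = 5 − 2 = 3.

3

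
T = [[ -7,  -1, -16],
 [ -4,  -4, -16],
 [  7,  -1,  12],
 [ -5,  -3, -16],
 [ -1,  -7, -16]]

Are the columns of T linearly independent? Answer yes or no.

Row reduce T to echelon form.
R2 ← R2 − (4/7)·R1: [0, -24/7, -48/7]
R3 ← R3 + R1: [0, -2, -4]
R4 ← R4 − (5/7)·R1: [0, -16/7, -32/7]
R5 ← R5 − (1/7)·R1: [0, -48/7, -96/7]
R3 ← R3 − (7/12)·R2: [0, 0, 0]
R4 ← R4 − (2/3)·R2: [0, 0, 0]
R5 ← R5 − (2)·R2: [0, 0, 0]
2 pivots among 3 columns.
Only 2 < 3 pivot columns, so the columns are linearly dependent.

no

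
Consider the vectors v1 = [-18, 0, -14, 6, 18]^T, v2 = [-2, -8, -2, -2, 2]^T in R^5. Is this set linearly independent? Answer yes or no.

Form the matrix with these vectors as rows and row reduce.
R2 ← R2 − (1/9)·R1: [0, -8, -4/9, -8/3, 0]
2 nonzero rows, so the 2 vectors span a space of dimension 2.
Since 2 = 2, the vectors are linearly independent.

yes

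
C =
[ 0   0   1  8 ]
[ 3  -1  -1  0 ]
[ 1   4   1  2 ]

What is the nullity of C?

1

Row reduce to echelon form.
Swap R1 ↔ R2
R3 ← R3 − (1/3)·R1: [0, 13/3, 4/3, 2]
Swap R2 ↔ R3
3 nonzero rows, so rank(C) = 3.
C has 4 columns; by rank–nullity, nullity = 4 − 3 = 1.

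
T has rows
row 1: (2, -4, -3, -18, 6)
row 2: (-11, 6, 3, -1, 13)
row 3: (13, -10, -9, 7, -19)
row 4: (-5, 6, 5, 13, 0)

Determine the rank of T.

3

Row reduce to echelon form.
R2 ← R2 + (11/2)·R1: [0, -16, -27/2, -100, 46]
R3 ← R3 − (13/2)·R1: [0, 16, 21/2, 124, -58]
R4 ← R4 + (5/2)·R1: [0, -4, -5/2, -32, 15]
R3 ← R3 + R2: [0, 0, -3, 24, -12]
R4 ← R4 − (1/4)·R2: [0, 0, 7/8, -7, 7/2]
R4 ← R4 + (7/24)·R3: [0, 0, 0, 0, 0]
Echelon form has 3 nonzero rows, so rank(T) = 3.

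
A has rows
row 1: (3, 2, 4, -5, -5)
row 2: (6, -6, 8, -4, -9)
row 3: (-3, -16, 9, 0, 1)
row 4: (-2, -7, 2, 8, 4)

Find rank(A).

Row reduce to echelon form.
R2 ← R2 − (2)·R1: [0, -10, 0, 6, 1]
R3 ← R3 + R1: [0, -14, 13, -5, -4]
R4 ← R4 + (2/3)·R1: [0, -17/3, 14/3, 14/3, 2/3]
R3 ← R3 − (7/5)·R2: [0, 0, 13, -67/5, -27/5]
R4 ← R4 − (17/30)·R2: [0, 0, 14/3, 19/15, 1/10]
R4 ← R4 − (14/39)·R3: [0, 0, 0, 79/13, 53/26]
Echelon form has 4 nonzero rows, so rank(A) = 4.

4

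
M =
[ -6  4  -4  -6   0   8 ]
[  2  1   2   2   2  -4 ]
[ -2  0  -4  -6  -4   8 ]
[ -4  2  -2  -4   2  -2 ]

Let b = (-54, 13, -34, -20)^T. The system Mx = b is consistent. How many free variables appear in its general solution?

Row reduce the augmented matrix [M | b].
R2 ← R2 + (1/3)·R1: [0, 7/3, 2/3, 0, 2, -4/3, -5]
R3 ← R3 − (1/3)·R1: [0, -4/3, -8/3, -4, -4, 16/3, -16]
R4 ← R4 − (2/3)·R1: [0, -2/3, 2/3, 0, 2, -22/3, 16]
R3 ← R3 + (4/7)·R2: [0, 0, -16/7, -4, -20/7, 32/7, -132/7]
R4 ← R4 + (2/7)·R2: [0, 0, 6/7, 0, 18/7, -54/7, 102/7]
R4 ← R4 + (3/8)·R3: [0, 0, 0, -3/2, 3/2, -6, 15/2]
The echelon form has 4 nonzero rows, and every pivot lies in the first 6 columns, so rank(M) = rank([M|b]) = 4.
The system is consistent.
Free variables = (unknowns) − (rank) = 6 − 4 = 2.

2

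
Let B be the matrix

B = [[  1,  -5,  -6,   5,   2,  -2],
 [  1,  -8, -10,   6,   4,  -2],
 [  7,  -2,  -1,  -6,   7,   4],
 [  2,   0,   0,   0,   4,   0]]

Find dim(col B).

Row reduce to echelon form.
R2 ← R2 − R1: [0, -3, -4, 1, 2, 0]
R3 ← R3 − (7)·R1: [0, 33, 41, -41, -7, 18]
R4 ← R4 − (2)·R1: [0, 10, 12, -10, 0, 4]
R3 ← R3 + (11)·R2: [0, 0, -3, -30, 15, 18]
R4 ← R4 + (10/3)·R2: [0, 0, -4/3, -20/3, 20/3, 4]
R4 ← R4 − (4/9)·R3: [0, 0, 0, 20/3, 0, -4]
Echelon form has 4 nonzero rows, so rank(B) = 4.
The column space has dimension equal to the rank: 4.

4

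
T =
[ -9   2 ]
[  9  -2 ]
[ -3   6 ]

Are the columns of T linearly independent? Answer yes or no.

yes

Row reduce T to echelon form.
R2 ← R2 + R1: [0, 0]
R3 ← R3 − (1/3)·R1: [0, 16/3]
Swap R2 ↔ R3
2 pivots among 2 columns.
Every column is a pivot column, so the columns are linearly independent.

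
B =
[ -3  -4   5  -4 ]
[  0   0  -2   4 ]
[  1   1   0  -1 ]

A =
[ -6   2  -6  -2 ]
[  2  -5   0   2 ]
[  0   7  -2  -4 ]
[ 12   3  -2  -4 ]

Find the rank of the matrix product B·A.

3

First compute BA:
[[-38,  37,  16,  -6],
 [ 48,  -2,  -4,  -8],
 [-16,  -6,  -4,   4]]
Now row reduce the product.
R2 ← R2 + (24/19)·R1: [0, 850/19, 308/19, -296/19]
R3 ← R3 − (8/19)·R1: [0, -410/19, -204/19, 124/19]
R3 ← R3 + (41/85)·R2: [0, 0, -248/85, -84/85]
3 nonzero rows, so rank(BA) = 3.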